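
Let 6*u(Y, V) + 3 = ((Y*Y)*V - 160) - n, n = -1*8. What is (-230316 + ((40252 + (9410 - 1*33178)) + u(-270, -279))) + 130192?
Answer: -20841095/6 ≈ -3.4735e+6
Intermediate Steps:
n = -8
u(Y, V) = -155/6 + V*Y**2/6 (u(Y, V) = -1/2 + (((Y*Y)*V - 160) - 1*(-8))/6 = -1/2 + ((Y**2*V - 160) + 8)/6 = -1/2 + ((V*Y**2 - 160) + 8)/6 = -1/2 + ((-160 + V*Y**2) + 8)/6 = -1/2 + (-152 + V*Y**2)/6 = -1/2 + (-76/3 + V*Y**2/6) = -155/6 + V*Y**2/6)
(-230316 + ((40252 + (9410 - 1*33178)) + u(-270, -279))) + 130192 = (-230316 + ((40252 + (9410 - 1*33178)) + (-155/6 + (1/6)*(-279)*(-270)**2))) + 130192 = (-230316 + ((40252 + (9410 - 33178)) + (-155/6 + (1/6)*(-279)*72900))) + 130192 = (-230316 + ((40252 - 23768) + (-155/6 - 3389850))) + 130192 = (-230316 + (16484 - 20339255/6)) + 130192 = (-230316 - 20240351/6) + 130192 = -21622247/6 + 130192 = -20841095/6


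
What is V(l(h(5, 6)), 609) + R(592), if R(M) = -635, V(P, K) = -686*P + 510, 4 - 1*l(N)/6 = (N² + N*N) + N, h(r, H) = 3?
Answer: 69847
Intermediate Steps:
l(N) = 24 - 12*N² - 6*N (l(N) = 24 - 6*((N² + N*N) + N) = 24 - 6*((N² + N²) + N) = 24 - 6*(2*N² + N) = 24 - 6*(N + 2*N²) = 24 + (-12*N² - 6*N) = 24 - 12*N² - 6*N)
V(P, K) = 510 - 686*P
V(l(h(5, 6)), 609) + R(592) = (510 - 686*(24 - 12*3² - 6*3)) - 635 = (510 - 686*(24 - 12*9 - 18)) - 635 = (510 - 686*(24 - 108 - 18)) - 635 = (510 - 686*(-102)) - 635 = (510 + 69972) - 635 = 70482 - 635 = 69847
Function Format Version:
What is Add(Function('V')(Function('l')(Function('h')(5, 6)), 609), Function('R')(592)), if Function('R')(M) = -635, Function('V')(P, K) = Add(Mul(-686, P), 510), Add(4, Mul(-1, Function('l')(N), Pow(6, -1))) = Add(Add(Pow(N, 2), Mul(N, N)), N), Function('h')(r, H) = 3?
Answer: 69847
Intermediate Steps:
Function('l')(N) = Add(24, Mul(-12, Pow(N, 2)), Mul(-6, N)) (Function('l')(N) = Add(24, Mul(-6, Add(Add(Pow(N, 2), Mul(N, N)), N))) = Add(24, Mul(-6, Add(Add(Pow(N, 2), Pow(N, 2)), N))) = Add(24, Mul(-6, Add(Mul(2, Pow(N, 2)), N))) = Add(24, Mul(-6, Add(N, Mul(2, Pow(N, 2))))) = Add(24, Add(Mul(-12, Pow(N, 2)), Mul(-6, N))) = Add(24, Mul(-12, Pow(N, 2)), Mul(-6, N)))
Function('V')(P, K) = Add(510, Mul(-686, P))
Add(Function('V')(Function('l')(Function('h')(5, 6)), 609), Function('R')(592)) = Add(Add(510, Mul(-686, Add(24, Mul(-12, Pow(3, 2)), Mul(-6, 3)))), -635) = Add(Add(510, Mul(-686, Add(24, Mul(-12, 9), -18))), -635) = Add(Add(510, Mul(-686, Add(24, -108, -18))), -635) = Add(Add(510, Mul(-686, -102)), -635) = Add(Add(510, 69972), -635) = Add(70482, -635) = 69847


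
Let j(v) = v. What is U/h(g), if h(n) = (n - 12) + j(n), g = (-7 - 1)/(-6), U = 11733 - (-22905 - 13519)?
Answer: -144471/28 ≈ -5159.7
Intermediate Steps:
U = 48157 (U = 11733 - 1*(-36424) = 11733 + 36424 = 48157)
g = 4/3 (g = -8*(-⅙) = 4/3 ≈ 1.3333)
h(n) = -12 + 2*n (h(n) = (n - 12) + n = (-12 + n) + n = -12 + 2*n)
U/h(g) = 48157/(-12 + 2*(4/3)) = 48157/(-12 + 8/3) = 48157/(-28/3) = 48157*(-3/28) = -144471/28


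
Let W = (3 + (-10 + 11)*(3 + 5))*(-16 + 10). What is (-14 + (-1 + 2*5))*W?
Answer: 330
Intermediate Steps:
W = -66 (W = (3 + 1*8)*(-6) = (3 + 8)*(-6) = 11*(-6) = -66)
(-14 + (-1 + 2*5))*W = (-14 + (-1 + 2*5))*(-66) = (-14 + (-1 + 10))*(-66) = (-14 + 9)*(-66) = -5*(-66) = 330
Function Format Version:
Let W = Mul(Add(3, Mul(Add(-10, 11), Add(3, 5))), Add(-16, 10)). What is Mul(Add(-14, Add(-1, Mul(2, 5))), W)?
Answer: 330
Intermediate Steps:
W = -66 (W = Mul(Add(3, Mul(1, 8)), -6) = Mul(Add(3, 8), -6) = Mul(11, -6) = -66)
Mul(Add(-14, Add(-1, Mul(2, 5))), W) = Mul(Add(-14, Add(-1, Mul(2, 5))), -66) = Mul(Add(-14, Add(-1, 10)), -66) = Mul(Add(-14, 9), -66) = Mul(-5, -66) = 330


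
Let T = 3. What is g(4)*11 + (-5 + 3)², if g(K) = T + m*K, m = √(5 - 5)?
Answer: 37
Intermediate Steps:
m = 0 (m = √0 = 0)
g(K) = 3 (g(K) = 3 + 0*K = 3 + 0 = 3)
g(4)*11 + (-5 + 3)² = 3*11 + (-5 + 3)² = 33 + (-2)² = 33 + 4 = 37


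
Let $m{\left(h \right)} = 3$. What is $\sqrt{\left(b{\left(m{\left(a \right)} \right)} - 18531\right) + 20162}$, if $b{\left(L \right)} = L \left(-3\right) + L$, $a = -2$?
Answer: $5 \sqrt{65} \approx 40.311$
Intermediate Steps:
$b{\left(L \right)} = - 2 L$ ($b{\left(L \right)} = - 3 L + L = - 2 L$)
$\sqrt{\left(b{\left(m{\left(a \right)} \right)} - 18531\right) + 20162} = \sqrt{\left(\left(-2\right) 3 - 18531\right) + 20162} = \sqrt{\left(-6 - 18531\right) + 20162} = \sqrt{-18537 + 20162} = \sqrt{1625} = 5 \sqrt{65}$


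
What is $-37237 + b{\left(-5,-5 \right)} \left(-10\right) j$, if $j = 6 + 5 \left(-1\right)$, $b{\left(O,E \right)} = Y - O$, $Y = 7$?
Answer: $-37357$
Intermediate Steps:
$b{\left(O,E \right)} = 7 - O$
$j = 1$ ($j = 6 - 5 = 1$)
$-37237 + b{\left(-5,-5 \right)} \left(-10\right) j = -37237 + \left(7 - -5\right) \left(-10\right) 1 = -37237 + \left(7 + 5\right) \left(-10\right) 1 = -37237 + 12 \left(-10\right) 1 = -37237 - 120 = -37357$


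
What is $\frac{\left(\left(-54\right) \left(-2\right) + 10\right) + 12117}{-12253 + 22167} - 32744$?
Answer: $- \frac{324611781}{9914} \approx -32743.0$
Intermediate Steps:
$\frac{\left(\left(-54\right) \left(-2\right) + 10\right) + 12117}{-12253 + 22167} - 32744 = \frac{\left(108 + 10\right) + 12117}{9914} - 32744 = \left(118 + 12117\right) \frac{1}{9914} - 32744 = 12235 \cdot \frac{1}{9914} - 32744 = \frac{12235}{9914} - 32744 = - \frac{324611781}{9914}$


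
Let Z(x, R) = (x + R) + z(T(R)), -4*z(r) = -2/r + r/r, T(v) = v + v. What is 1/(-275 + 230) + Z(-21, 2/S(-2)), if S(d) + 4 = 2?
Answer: -2027/90 ≈ -22.522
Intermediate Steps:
S(d) = -2 (S(d) = -4 + 2 = -2)
T(v) = 2*v
z(r) = -¼ + 1/(2*r) (z(r) = -(-2/r + r/r)/4 = -(-2/r + 1)/4 = -(1 - 2/r)/4 = -¼ + 1/(2*r))
Z(x, R) = R + x + (2 - 2*R)/(8*R) (Z(x, R) = (x + R) + (2 - 2*R)/(4*((2*R))) = (R + x) + (1/(2*R))*(2 - 2*R)/4 = (R + x) + (2 - 2*R)/(8*R) = R + x + (2 - 2*R)/(8*R))
1/(-275 + 230) + Z(-21, 2/S(-2)) = 1/(-275 + 230) + (-¼ + 2/(-2) - 21 + 1/(4*((2/(-2))))) = 1/(-45) + (-¼ + 2*(-½) - 21 + 1/(4*((2*(-½))))) = -1/45 + (-¼ - 1 - 21 + (¼)/(-1)) = -1/45 + (-¼ - 1 - 21 + (¼)*(-1)) = -1/45 + (-¼ - 1 - 21 - ¼) = -1/45 - 45/2 = -2027/90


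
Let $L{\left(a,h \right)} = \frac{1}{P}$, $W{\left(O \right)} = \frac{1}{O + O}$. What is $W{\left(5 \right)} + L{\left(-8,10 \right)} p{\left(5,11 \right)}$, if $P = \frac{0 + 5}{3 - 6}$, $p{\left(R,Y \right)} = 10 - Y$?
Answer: $\frac{7}{10} \approx 0.7$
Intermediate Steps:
$P = - \frac{5}{3}$ ($P = \frac{5}{-3} = 5 \left(- \frac{1}{3}\right) = - \frac{5}{3} \approx -1.6667$)
$W{\left(O \right)} = \frac{1}{2 O}$
$L{\left(a,h \right)} = - \frac{3}{5}$ ($L{\left(a,h \right)} = \frac{1}{- \frac{5}{3}} = - \frac{3}{5}$)
$W{\left(5 \right)} + L{\left(-8,10 \right)} p{\left(5,11 \right)} = \frac{1}{2 \cdot 5} - \frac{3 \left(10 - 11\right)}{5} = \frac{1}{2} \cdot \frac{1}{5} - \frac{3 \left(10 - 11\right)}{5} = \frac{1}{10} - - \frac{3}{5} = \frac{1}{10} + \frac{3}{5} = \frac{7}{10}$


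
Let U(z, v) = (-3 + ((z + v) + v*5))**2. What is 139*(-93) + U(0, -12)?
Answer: -7302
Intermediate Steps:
U(z, v) = (-3 + z + 6*v)**2 (U(z, v) = (-3 + ((v + z) + 5*v))**2 = (-3 + (z + 6*v))**2 = (-3 + z + 6*v)**2)
139*(-93) + U(0, -12) = 139*(-93) + (-3 + 0 + 6*(-12))**2 = -12927 + (-3 + 0 - 72)**2 = -12927 + (-75)**2 = -12927 + 5625 = -7302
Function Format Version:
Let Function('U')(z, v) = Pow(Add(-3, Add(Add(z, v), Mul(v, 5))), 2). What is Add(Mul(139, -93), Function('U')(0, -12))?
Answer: -7302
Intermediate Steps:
Function('U')(z, v) = Pow(Add(-3, z, Mul(6, v)), 2) (Function('U')(z, v) = Pow(Add(-3, Add(Add(v, z), Mul(5, v))), 2) = Pow(Add(-3, Add(z, Mul(6, v))), 2) = Pow(Add(-3, z, Mul(6, v)), 2))
Add(Mul(139, -93), Function('U')(0, -12)) = Add(Mul(139, -93), Pow(Add(-3, 0, Mul(6, -12)), 2)) = Add(-12927, Pow(Add(-3, 0, -72), 2)) = Add(-12927, Pow(-75, 2)) = Add(-12927, 5625) = -7302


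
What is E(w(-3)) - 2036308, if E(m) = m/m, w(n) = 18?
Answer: -2036307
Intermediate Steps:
E(m) = 1
E(w(-3)) - 2036308 = 1 - 2036308 = -2036307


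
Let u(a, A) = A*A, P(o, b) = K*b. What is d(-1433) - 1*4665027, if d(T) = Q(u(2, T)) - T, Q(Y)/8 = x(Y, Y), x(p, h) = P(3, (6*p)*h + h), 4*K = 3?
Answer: 151805422289696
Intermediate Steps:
K = ¾ (K = (¼)*3 = ¾ ≈ 0.75000)
P(o, b) = 3*b/4
x(p, h) = 3*h/4 + 9*h*p/2 (x(p, h) = 3*((6*p)*h + h)/4 = 3*(6*h*p + h)/4 = 3*(h + 6*h*p)/4 = 3*h/4 + 9*h*p/2)
u(a, A) = A²
Q(Y) = 6*Y*(1 + 6*Y) (Q(Y) = 8*(3*Y*(1 + 6*Y)/4) = 6*Y*(1 + 6*Y))
d(T) = -T + 6*T²*(1 + 6*T²) (d(T) = 6*T²*(1 + 6*T²) - T = -T + 6*T²*(1 + 6*T²))
d(-1433) - 1*4665027 = -1433*(-1 + 6*(-1433) + 36*(-1433)³) - 1*4665027 = -1433*(-1 - 8598 + 36*(-2942649737)) - 4665027 = -1433*(-1 - 8598 - 105935390532) - 4665027 = -1433*(-105935399131) - 4665027 = 151805426954723 - 4665027 = 151805422289696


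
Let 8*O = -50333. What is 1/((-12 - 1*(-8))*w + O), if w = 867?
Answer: -8/78077 ≈ -0.00010246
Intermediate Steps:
O = -50333/8 (O = (1/8)*(-50333) = -50333/8 ≈ -6291.6)
1/((-12 - 1*(-8))*w + O) = 1/((-12 - 1*(-8))*867 - 50333/8) = 1/((-12 + 8)*867 - 50333/8) = 1/(-4*867 - 50333/8) = 1/(-3468 - 50333/8) = 1/(-78077/8) = -8/78077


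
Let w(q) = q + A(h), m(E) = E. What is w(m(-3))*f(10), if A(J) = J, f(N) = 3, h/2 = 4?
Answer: 15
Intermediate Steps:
h = 8 (h = 2*4 = 8)
w(q) = 8 + q (w(q) = q + 8 = 8 + q)
w(m(-3))*f(10) = (8 - 3)*3 = 5*3 = 15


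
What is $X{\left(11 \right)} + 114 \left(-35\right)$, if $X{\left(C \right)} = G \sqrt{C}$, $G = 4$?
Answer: $-3990 + 4 \sqrt{11} \approx -3976.7$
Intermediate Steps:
$X{\left(C \right)} = 4 \sqrt{C}$
$X{\left(11 \right)} + 114 \left(-35\right) = 4 \sqrt{11} + 114 \left(-35\right) = 4 \sqrt{11} - 3990 = -3990 + 4 \sqrt{11}$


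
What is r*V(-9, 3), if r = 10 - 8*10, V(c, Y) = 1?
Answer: -70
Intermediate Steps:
r = -70 (r = 10 - 80 = -70)
r*V(-9, 3) = -70*1 = -70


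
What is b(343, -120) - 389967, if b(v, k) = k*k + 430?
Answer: -375137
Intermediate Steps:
b(v, k) = 430 + k**2 (b(v, k) = k**2 + 430 = 430 + k**2)
b(343, -120) - 389967 = (430 + (-120)**2) - 389967 = (430 + 14400) - 389967 = 14830 - 389967 = -375137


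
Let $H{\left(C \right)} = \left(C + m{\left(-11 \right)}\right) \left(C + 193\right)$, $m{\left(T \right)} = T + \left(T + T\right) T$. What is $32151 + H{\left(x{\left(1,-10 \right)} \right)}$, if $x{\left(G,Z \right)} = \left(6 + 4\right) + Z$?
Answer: $76734$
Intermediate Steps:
$m{\left(T \right)} = T + 2 T^{2}$ ($m{\left(T \right)} = T + 2 T T = T + 2 T^{2}$)
$x{\left(G,Z \right)} = 10 + Z$
$H{\left(C \right)} = \left(193 + C\right) \left(231 + C\right)$ ($H{\left(C \right)} = \left(C - 11 \left(1 + 2 \left(-11\right)\right)\right) \left(C + 193\right) = \left(C - 11 \left(1 - 22\right)\right) \left(193 + C\right) = \left(C - -231\right) \left(193 + C\right) = \left(C + 231\right) \left(193 + C\right) = \left(231 + C\right) \left(193 + C\right) = \left(193 + C\right) \left(231 + C\right)$)
$32151 + H{\left(x{\left(1,-10 \right)} \right)} = 32151 + \left(44583 + \left(10 - 10\right)^{2} + 424 \left(10 - 10\right)\right) = 32151 + \left(44583 + 0^{2} + 424 \cdot 0\right) = 32151 + \left(44583 + 0 + 0\right) = 32151 + 44583 = 76734$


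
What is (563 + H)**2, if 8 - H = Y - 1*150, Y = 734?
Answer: 169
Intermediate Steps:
H = -576 (H = 8 - (734 - 1*150) = 8 - (734 - 150) = 8 - 1*584 = 8 - 584 = -576)
(563 + H)**2 = (563 - 576)**2 = (-13)**2 = 169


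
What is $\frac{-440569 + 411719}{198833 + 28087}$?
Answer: $- \frac{2885}{22692} \approx -0.12714$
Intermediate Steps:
$\frac{-440569 + 411719}{198833 + 28087} = - \frac{28850}{226920} = \left(-28850\right) \frac{1}{226920} = - \frac{2885}{22692}$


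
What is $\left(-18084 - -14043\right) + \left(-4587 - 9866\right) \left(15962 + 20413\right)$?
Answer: $-525731916$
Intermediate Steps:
$\left(-18084 - -14043\right) + \left(-4587 - 9866\right) \left(15962 + 20413\right) = \left(-18084 + 14043\right) - 525727875 = -4041 - 525727875 = -525731916$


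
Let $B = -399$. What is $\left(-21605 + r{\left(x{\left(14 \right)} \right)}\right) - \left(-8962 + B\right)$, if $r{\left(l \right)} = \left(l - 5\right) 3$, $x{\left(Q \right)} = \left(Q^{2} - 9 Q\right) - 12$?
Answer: $-12085$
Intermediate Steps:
$x{\left(Q \right)} = -12 + Q^{2} - 9 Q$
$r{\left(l \right)} = -15 + 3 l$ ($r{\left(l \right)} = \left(-5 + l\right) 3 = -15 + 3 l$)
$\left(-21605 + r{\left(x{\left(14 \right)} \right)}\right) - \left(-8962 + B\right) = \left(-21605 - \left(15 - 3 \left(-12 + 14^{2} - 126\right)\right)\right) + \left(8962 - -399\right) = \left(-21605 - \left(15 - 3 \left(-12 + 196 - 126\right)\right)\right) + \left(8962 + 399\right) = \left(-21605 + \left(-15 + 3 \cdot 58\right)\right) + 9361 = \left(-21605 + \left(-15 + 174\right)\right) + 9361 = \left(-21605 + 159\right) + 9361 = -21446 + 9361 = -12085$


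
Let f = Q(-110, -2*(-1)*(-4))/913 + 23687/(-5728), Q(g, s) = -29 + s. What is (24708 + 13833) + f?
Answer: 201534642057/5229664 ≈ 38537.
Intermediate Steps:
f = -21838167/5229664 (f = (-29 - 2*(-1)*(-4))/913 + 23687/(-5728) = (-29 + 2*(-4))*(1/913) + 23687*(-1/5728) = (-29 - 8)*(1/913) - 23687/5728 = -37*1/913 - 23687/5728 = -37/913 - 23687/5728 = -21838167/5229664 ≈ -4.1758)
(24708 + 13833) + f = (24708 + 13833) - 21838167/5229664 = 38541 - 21838167/5229664 = 201534642057/5229664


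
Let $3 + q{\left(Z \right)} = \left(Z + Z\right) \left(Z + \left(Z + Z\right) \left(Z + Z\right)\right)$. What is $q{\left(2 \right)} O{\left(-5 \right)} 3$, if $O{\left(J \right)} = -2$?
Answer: $-414$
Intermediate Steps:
$q{\left(Z \right)} = -3 + 2 Z \left(Z + 4 Z^{2}\right)$ ($q{\left(Z \right)} = -3 + \left(Z + Z\right) \left(Z + \left(Z + Z\right) \left(Z + Z\right)\right) = -3 + 2 Z \left(Z + 2 Z 2 Z\right) = -3 + 2 Z \left(Z + 4 Z^{2}\right)$)
$q{\left(2 \right)} O{\left(-5 \right)} 3 = \left(-3 + 2 \cdot 2^{2} + 8 \cdot 2^{3}\right) \left(-2\right) 3 = \left(-3 + 2 \cdot 4 + 8 \cdot 8\right) \left(-2\right) 3 = \left(-3 + 8 + 64\right) \left(-2\right) 3 = 69 \left(-2\right) 3 = \left(-138\right) 3 = -414$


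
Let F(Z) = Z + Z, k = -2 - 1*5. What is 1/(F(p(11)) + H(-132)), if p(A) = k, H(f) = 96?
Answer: 1/82 ≈ 0.012195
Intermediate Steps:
k = -7 (k = -2 - 5 = -7)
p(A) = -7
F(Z) = 2*Z
1/(F(p(11)) + H(-132)) = 1/(2*(-7) + 96) = 1/(-14 + 96) = 1/82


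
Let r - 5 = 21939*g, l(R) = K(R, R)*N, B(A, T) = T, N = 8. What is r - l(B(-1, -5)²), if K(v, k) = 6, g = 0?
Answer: -43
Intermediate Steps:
l(R) = 48 (l(R) = 6*8 = 48)
r = 5 (r = 5 + 21939*0 = 5 + 0 = 5)
r - l(B(-1, -5)²) = 5 - 1*48 = 5 - 48 = -43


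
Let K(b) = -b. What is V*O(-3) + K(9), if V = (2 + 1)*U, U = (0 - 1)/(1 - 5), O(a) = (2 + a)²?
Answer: -33/4 ≈ -8.2500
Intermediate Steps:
U = ¼ (U = -1/(-4) = -1*(-¼) = ¼ ≈ 0.25000)
V = ¾ (V = (2 + 1)*(¼) = 3*(¼) = ¾ ≈ 0.75000)
V*O(-3) + K(9) = 3*(2 - 3)²/4 - 1*9 = (¾)*(-1)² - 9 = (¾)*1 - 9 = ¾ - 9 = -33/4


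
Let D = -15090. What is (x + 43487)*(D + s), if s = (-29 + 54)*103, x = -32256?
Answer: -140555965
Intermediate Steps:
s = 2575 (s = 25*103 = 2575)
(x + 43487)*(D + s) = (-32256 + 43487)*(-15090 + 2575) = 11231*(-12515) = -140555965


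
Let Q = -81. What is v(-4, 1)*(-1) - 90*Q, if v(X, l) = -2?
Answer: 7292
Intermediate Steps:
v(-4, 1)*(-1) - 90*Q = -2*(-1) - 90*(-81) = 2 + 7290 = 7292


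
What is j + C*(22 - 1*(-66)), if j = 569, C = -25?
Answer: -1631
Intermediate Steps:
j + C*(22 - 1*(-66)) = 569 - 25*(22 - 1*(-66)) = 569 - 25*(22 + 66) = 569 - 25*88 = 569 - 2200 = -1631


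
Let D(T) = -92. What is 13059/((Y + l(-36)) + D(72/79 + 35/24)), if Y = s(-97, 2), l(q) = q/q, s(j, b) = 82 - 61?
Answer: -13059/70 ≈ -186.56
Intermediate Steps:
s(j, b) = 21
l(q) = 1
Y = 21
13059/((Y + l(-36)) + D(72/79 + 35/24)) = 13059/((21 + 1) - 92) = 13059/(22 - 92) = 13059/(-70) = 13059*(-1/70) = -13059/70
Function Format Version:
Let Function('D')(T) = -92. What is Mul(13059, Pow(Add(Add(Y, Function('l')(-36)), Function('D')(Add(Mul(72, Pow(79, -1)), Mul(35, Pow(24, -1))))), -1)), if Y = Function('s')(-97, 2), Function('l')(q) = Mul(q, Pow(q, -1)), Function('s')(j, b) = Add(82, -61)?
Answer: Rational(-13059, 70) ≈ -186.56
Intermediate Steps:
Function('s')(j, b) = 21
Function('l')(q) = 1
Y = 21
Mul(13059, Pow(Add(Add(Y, Function('l')(-36)), Function('D')(Add(Mul(72, Pow(79, -1)), Mul(35, Pow(24, -1))))), -1)) = Mul(13059, Pow(Add(Add(21, 1), -92), -1)) = Mul(13059, Pow(Add(22, -92), -1)) = Mul(13059, Pow(-70, -1)) = Mul(13059, Rational(-1, 70)) = Rational(-13059, 70)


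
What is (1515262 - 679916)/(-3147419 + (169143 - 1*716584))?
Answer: -417673/1847430 ≈ -0.22608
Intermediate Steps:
(1515262 - 679916)/(-3147419 + (169143 - 1*716584)) = 835346/(-3147419 + (169143 - 716584)) = 835346/(-3147419 - 547441) = 835346/(-3694860) = 835346*(-1/3694860) = -417673/1847430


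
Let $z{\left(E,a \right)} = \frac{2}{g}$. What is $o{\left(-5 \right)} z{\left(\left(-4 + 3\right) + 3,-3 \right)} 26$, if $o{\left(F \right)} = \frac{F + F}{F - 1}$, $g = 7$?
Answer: $\frac{260}{21} \approx 12.381$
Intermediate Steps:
$o{\left(F \right)} = \frac{2 F}{-1 + F}$
$z{\left(E,a \right)} = \frac{2}{7}$
$o{\left(-5 \right)} z{\left(\left(-4 + 3\right) + 3,-3 \right)} 26 = 2 \left(-5\right) \frac{1}{-1 - 5} \cdot \frac{2}{7} \cdot 26 = 2 \left(-5\right) \frac{1}{-6} \cdot \frac{2}{7} \cdot 26 = 2 \left(-5\right) \left(- \frac{1}{6}\right) \frac{2}{7} \cdot 26 = \frac{5}{3} \cdot \frac{2}{7} \cdot 26 = \frac{10}{21} \cdot 26 = \frac{260}{21}$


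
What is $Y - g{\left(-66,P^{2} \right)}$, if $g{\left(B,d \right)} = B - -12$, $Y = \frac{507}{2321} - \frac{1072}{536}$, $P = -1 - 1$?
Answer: $\frac{121199}{2321} \approx 52.218$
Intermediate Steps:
$P = -2$ ($P = -1 - 1 = -2$)
$Y = - \frac{4135}{2321}$ ($Y = 507 \cdot \frac{1}{2321} - 2 = \frac{507}{2321} - 2 = - \frac{4135}{2321} \approx -1.7816$)
$g{\left(B,d \right)} = 12 + B$ ($g{\left(B,d \right)} = B + 12 = 12 + B$)
$Y - g{\left(-66,P^{2} \right)} = - \frac{4135}{2321} - \left(12 - 66\right) = - \frac{4135}{2321} - -54 = - \frac{4135}{2321} + 54 = \frac{121199}{2321}$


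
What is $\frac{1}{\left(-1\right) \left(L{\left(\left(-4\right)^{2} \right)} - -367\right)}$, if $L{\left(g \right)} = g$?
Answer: $- \frac{1}{383} \approx -0.002611$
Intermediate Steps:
$\frac{1}{\left(-1\right) \left(L{\left(\left(-4\right)^{2} \right)} - -367\right)} = \frac{1}{\left(-1\right) \left(\left(-4\right)^{2} - -367\right)} = \frac{1}{\left(-1\right) \left(16 + 367\right)} = \frac{1}{\left(-1\right) 383} = \frac{1}{-383} = - \frac{1}{383}$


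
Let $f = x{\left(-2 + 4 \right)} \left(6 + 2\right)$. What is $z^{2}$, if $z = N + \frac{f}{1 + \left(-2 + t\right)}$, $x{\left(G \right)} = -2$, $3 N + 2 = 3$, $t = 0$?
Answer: $\frac{2401}{9} \approx 266.78$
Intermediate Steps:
$N = \frac{1}{3}$ ($N = - \frac{2}{3} + \frac{1}{3} \cdot 3 = - \frac{2}{3} + 1 = \frac{1}{3} \approx 0.33333$)
$f = -16$ ($f = - 2 \left(6 + 2\right) = \left(-2\right) 8 = -16$)
$z = \frac{49}{3}$ ($z = \frac{1}{3} - \frac{16}{1 + \left(-2 + 0\right)} = \frac{1}{3} - \frac{16}{1 - 2} = \frac{1}{3} - \frac{16}{-1} = \frac{1}{3} - -16 = \frac{1}{3} + 16 = \frac{49}{3} \approx 16.333$)
$z^{2} = \left(\frac{49}{3}\right)^{2} = \frac{2401}{9}$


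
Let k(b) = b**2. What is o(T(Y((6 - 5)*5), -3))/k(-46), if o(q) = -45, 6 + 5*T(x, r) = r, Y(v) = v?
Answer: -45/2116 ≈ -0.021267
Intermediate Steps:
T(x, r) = -6/5 + r/5
o(T(Y((6 - 5)*5), -3))/k(-46) = -45/((-46)**2) = -45/2116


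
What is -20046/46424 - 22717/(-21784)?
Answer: 1576357/2579848 ≈ 0.61103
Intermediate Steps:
-20046/46424 - 22717/(-21784) = -20046*1/46424 - 22717*(-1/21784) = -10023/23212 + 22717/21784 = 1576357/2579848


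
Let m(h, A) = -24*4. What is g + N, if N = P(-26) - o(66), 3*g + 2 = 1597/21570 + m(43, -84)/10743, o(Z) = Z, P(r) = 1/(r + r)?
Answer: -401644403213/6024889260 ≈ -66.664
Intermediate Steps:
P(r) = 1/(2*r)
m(h, A) = -96
g = -149455723/231726510 (g = -⅔ + (1597/21570 - 96/10743)/3 = -⅔ + (1597*(1/21570) - 96*1/10743)/3 = -⅔ + (1597/21570 - 32/3581)/3 = -⅔ + (⅓)*(5028617/77242170) = -⅔ + 5028617/231726510 = -149455723/231726510 ≈ -0.64497)
N = -3433/52 (N = (½)/(-26) - 1*66 = (½)*(-1/26) - 66 = -1/52 - 66 = -3433/52 ≈ -66.019)
g + N = -149455723/231726510 - 3433/52 = -401644403213/6024889260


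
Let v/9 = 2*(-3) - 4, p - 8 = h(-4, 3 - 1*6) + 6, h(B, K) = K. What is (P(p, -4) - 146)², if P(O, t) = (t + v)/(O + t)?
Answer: 1245456/49 ≈ 25417.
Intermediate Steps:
p = 11 (p = 8 + ((3 - 1*6) + 6) = 8 + ((3 - 6) + 6) = 8 + (-3 + 6) = 8 + 3 = 11)
v = -90 (v = 9*(2*(-3) - 4) = 9*(-6 - 4) = 9*(-10) = -90)
P(O, t) = (-90 + t)/(O + t) (P(O, t) = (t - 90)/(O + t) = (-90 + t)/(O + t))
(P(p, -4) - 146)² = ((-90 - 4)/(11 - 4) - 146)² = (-94/7 - 146)² = (-1116/7)² = 1245456/49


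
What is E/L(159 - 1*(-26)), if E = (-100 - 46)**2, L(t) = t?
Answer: 21316/185 ≈ 115.22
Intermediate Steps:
E = 21316 (E = (-146)**2 = 21316)
E/L(159 - 1*(-26)) = 21316/(159 - 1*(-26)) = 21316/(159 + 26) = 21316/185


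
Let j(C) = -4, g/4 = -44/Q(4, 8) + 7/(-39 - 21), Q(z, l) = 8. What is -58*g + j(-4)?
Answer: 19486/15 ≈ 1299.1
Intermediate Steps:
g = -337/15 (g = 4*(-44/8 + 7/(-39 - 21)) = 4*(-44*⅛ + 7/(-60)) = 4*(-11/2 + 7*(-1/60)) = 4*(-11/2 - 7/60) = 4*(-337/60) = -337/15 ≈ -22.467)
-58*g + j(-4) = -58*(-337/15) - 4 = 19546/15 - 4 = 19486/15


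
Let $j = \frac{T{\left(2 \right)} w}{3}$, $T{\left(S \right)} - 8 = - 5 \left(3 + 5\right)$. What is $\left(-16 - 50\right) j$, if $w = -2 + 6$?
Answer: $2816$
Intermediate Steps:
$T{\left(S \right)} = -32$ ($T{\left(S \right)} = 8 - 5 \left(3 + 5\right) = 8 - 40 = -32$)
$w = 4$
$j = - \frac{128}{3}$ ($j = \frac{\left(-32\right) 4}{3} = \left(-128\right) \frac{1}{3} = - \frac{128}{3} \approx -42.667$)
$\left(-16 - 50\right) j = \left(-16 - 50\right) \left(- \frac{128}{3}\right) = \left(-66\right) \left(- \frac{128}{3}\right) = 2816$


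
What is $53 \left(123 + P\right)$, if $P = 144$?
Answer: $14151$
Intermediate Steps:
$53 \left(123 + P\right) = 53 \left(123 + 144\right) = 53 \cdot 267 = 14151$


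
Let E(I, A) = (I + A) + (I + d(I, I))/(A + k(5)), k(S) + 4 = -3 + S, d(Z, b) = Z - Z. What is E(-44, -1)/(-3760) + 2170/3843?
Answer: 1182253/2064240 ≈ 0.57273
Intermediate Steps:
d(Z, b) = 0
k(S) = -7 + S (k(S) = -4 + (-3 + S) = -7 + S)
E(I, A) = A + I + I/(-2 + A) (E(I, A) = (I + A) + (I + 0)/(A + (-7 + 5)) = (A + I) + I/(A - 2) = (A + I) + I/(-2 + A) = A + I + I/(-2 + A))
E(-44, -1)/(-3760) + 2170/3843 = (((-1)² - 1*(-44) - 2*(-1) - 1*(-44))/(-2 - 1))/(-3760) + 2170/3843 = ((1 + 44 + 2 + 44)/(-3))*(-1/3760) + 2170*(1/3843) = -⅓*91*(-1/3760) + 310/549 = -91/3*(-1/3760) + 310/549 = 91/11280 + 310/549 = 1182253/2064240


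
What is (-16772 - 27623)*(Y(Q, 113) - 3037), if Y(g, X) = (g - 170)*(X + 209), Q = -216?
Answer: 5652770955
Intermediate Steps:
Y(g, X) = (-170 + g)*(209 + X)
(-16772 - 27623)*(Y(Q, 113) - 3037) = (-16772 - 27623)*((-35530 - 170*113 + 209*(-216) + 113*(-216)) - 3037) = -44395*((-35530 - 19210 - 45144 - 24408) - 3037) = -44395*(-124292 - 3037) = -44395*(-127329) = 5652770955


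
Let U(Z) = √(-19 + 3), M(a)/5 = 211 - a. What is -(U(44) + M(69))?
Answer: -710 - 4*I ≈ -710.0 - 4.0*I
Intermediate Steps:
M(a) = 1055 - 5*a (M(a) = 5*(211 - a) = 1055 - 5*a)
U(Z) = 4*I (U(Z) = √(-16) = 4*I)
-(U(44) + M(69)) = -(4*I + (1055 - 5*69)) = -(4*I + (1055 - 345)) = -(4*I + 710) = -(710 + 4*I) = -710 - 4*I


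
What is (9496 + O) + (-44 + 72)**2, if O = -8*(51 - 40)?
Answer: 10192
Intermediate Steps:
O = -88 (O = -8*11 = -88)
(9496 + O) + (-44 + 72)**2 = (9496 - 88) + (-44 + 72)**2 = 9408 + 28**2 = 9408 + 784 = 10192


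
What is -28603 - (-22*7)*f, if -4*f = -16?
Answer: -27987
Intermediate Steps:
f = 4 (f = -¼*(-16) = 4)
-28603 - (-22*7)*f = -28603 - (-22*7)*4 = -28603 - (-154)*4 = -28603 - 1*(-616) = -28603 + 616 = -27987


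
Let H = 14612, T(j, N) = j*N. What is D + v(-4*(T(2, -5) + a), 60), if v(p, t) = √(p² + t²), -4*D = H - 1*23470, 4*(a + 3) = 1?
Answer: 4429/2 + 3*√689 ≈ 2293.2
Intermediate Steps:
a = -11/4 (a = -3 + (¼)*1 = -3 + ¼ = -11/4 ≈ -2.7500)
T(j, N) = N*j
D = 4429/2 (D = -(14612 - 1*23470)/4 = -(14612 - 23470)/4 = -¼*(-8858) = 4429/2 ≈ 2214.5)
D + v(-4*(T(2, -5) + a), 60) = 4429/2 + √((-4*(-5*2 - 11/4))² + 60²) = 4429/2 + √((-4*(-10 - 11/4))² + 3600) = 4429/2 + √((-4*(-51/4))² + 3600) = 4429/2 + √(51² + 3600) = 4429/2 + √(2601 + 3600) = 4429/2 + √6201 = 4429/2 + 3*√689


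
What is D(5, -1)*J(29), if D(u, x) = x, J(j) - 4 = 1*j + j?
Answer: -62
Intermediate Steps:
J(j) = 4 + 2*j (J(j) = 4 + (1*j + j) = 4 + (j + j) = 4 + 2*j)
D(5, -1)*J(29) = -(4 + 2*29) = -(4 + 58) = -1*62 = -62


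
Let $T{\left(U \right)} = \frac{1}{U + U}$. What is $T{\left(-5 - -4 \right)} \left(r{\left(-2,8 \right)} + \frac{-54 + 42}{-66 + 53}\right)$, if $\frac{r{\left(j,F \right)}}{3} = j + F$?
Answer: $- \frac{123}{13} \approx -9.4615$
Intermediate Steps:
$r{\left(j,F \right)} = 3 F + 3 j$ ($r{\left(j,F \right)} = 3 \left(j + F\right) = 3 \left(F + j\right) = 3 F + 3 j$)
$T{\left(U \right)} = \frac{1}{2 U}$
$T{\left(-5 - -4 \right)} \left(r{\left(-2,8 \right)} + \frac{-54 + 42}{-66 + 53}\right) = \frac{1}{2 \left(-5 - -4\right)} \left(\left(3 \cdot 8 + 3 \left(-2\right)\right) + \frac{-54 + 42}{-66 + 53}\right) = \frac{1}{2 \left(-5 + 4\right)} \left(\left(24 - 6\right) - \frac{12}{-13}\right) = \frac{1}{2 \left(-1\right)} \left(18 - - \frac{12}{13}\right) = \frac{1}{2} \left(-1\right) \left(18 + \frac{12}{13}\right) = \left(- \frac{1}{2}\right) \frac{246}{13} = - \frac{123}{13}$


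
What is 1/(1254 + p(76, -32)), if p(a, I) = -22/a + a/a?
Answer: 38/47679 ≈ 0.00079700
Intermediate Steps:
p(a, I) = 1 - 22/a (p(a, I) = -22/a + 1 = 1 - 22/a)
1/(1254 + p(76, -32)) = 1/(1254 + (-22 + 76)/76) = 1/(1254 + (1/76)*54) = 1/(1254 + 27/38) = 1/(47679/38) = 38/47679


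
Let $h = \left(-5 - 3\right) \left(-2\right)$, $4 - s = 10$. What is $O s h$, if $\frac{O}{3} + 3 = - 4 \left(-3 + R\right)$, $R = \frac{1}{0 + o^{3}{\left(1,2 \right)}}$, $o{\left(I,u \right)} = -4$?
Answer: $-2610$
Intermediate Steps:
$s = -6$ ($s = 4 - 10 = -6$)
$R = - \frac{1}{64}$ ($R = \frac{1}{0 + \left(-4\right)^{3}} = \frac{1}{0 - 64} = \frac{1}{-64} = - \frac{1}{64} \approx -0.015625$)
$O = \frac{435}{16}$ ($O = -9 + 3 \left(- 4 \left(-3 - \frac{1}{64}\right)\right) = -9 + 3 \left(\left(-4\right) \left(- \frac{193}{64}\right)\right) = -9 + 3 \cdot \frac{193}{16} = -9 + \frac{579}{16} = \frac{435}{16} \approx 27.188$)
$h = 16$ ($h = \left(-8\right) \left(-2\right) = 16$)
$O s h = \frac{435}{16} \left(-6\right) 16 = \left(- \frac{1305}{8}\right) 16 = -2610$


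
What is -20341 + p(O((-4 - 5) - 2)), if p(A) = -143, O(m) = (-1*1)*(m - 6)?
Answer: -20484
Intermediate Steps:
O(m) = 6 - m (O(m) = -(-6 + m) = 6 - m)
-20341 + p(O((-4 - 5) - 2)) = -20341 - 143 = -20484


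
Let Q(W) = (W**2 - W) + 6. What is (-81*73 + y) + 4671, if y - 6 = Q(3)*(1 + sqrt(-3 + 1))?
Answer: -1224 + 12*I*sqrt(2) ≈ -1224.0 + 16.971*I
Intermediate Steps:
Q(W) = 6 + W**2 - W
y = 18 + 12*I*sqrt(2) (y = 6 + (6 + 3**2 - 1*3)*(1 + sqrt(-3 + 1)) = 6 + (6 + 9 - 3)*(1 + sqrt(-2)) = 6 + 12*(1 + I*sqrt(2)) = 6 + (12 + 12*I*sqrt(2)) = 18 + 12*I*sqrt(2) ≈ 18.0 + 16.971*I)
(-81*73 + y) + 4671 = (-81*73 + (18 + 12*I*sqrt(2))) + 4671 = (-5913 + (18 + 12*I*sqrt(2))) + 4671 = (-5895 + 12*I*sqrt(2)) + 4671 = -1224 + 12*I*sqrt(2)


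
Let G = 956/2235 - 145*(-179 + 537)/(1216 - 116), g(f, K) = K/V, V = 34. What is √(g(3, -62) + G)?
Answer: I*√1357924536606/167178 ≈ 6.9704*I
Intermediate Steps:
g(f, K) = K/34
G = -459869/9834 (G = 956*(1/2235) - 145/(1100/358) = 956/2235 - 145/(1100*(1/358)) = 956/2235 - 145/550/179 = 956/2235 - 145*179/550 = 956/2235 - 5191/110 = -459869/9834 ≈ -46.763)
√(g(3, -62) + G) = √((1/34)*(-62) - 459869/9834) = √(-31/17 - 459869/9834) = √(-8122627/167178) = I*√1357924536606/167178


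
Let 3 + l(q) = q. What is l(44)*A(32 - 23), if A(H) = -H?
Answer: -369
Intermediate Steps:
l(q) = -3 + q
l(44)*A(32 - 23) = (-3 + 44)*(-(32 - 23)) = 41*(-1*9) = 41*(-9) = -369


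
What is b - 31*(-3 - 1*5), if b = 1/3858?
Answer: 956785/3858 ≈ 248.00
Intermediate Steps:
b = 1/3858 ≈ 0.00025920
b - 31*(-3 - 1*5) = 1/3858 - 31*(-3 - 1*5) = 1/3858 - 31*(-3 - 5) = 1/3858 - 31*(-8) = 1/3858 + 248 = 956785/3858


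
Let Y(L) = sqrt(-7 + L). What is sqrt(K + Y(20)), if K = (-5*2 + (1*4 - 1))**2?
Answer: sqrt(49 + sqrt(13)) ≈ 7.2530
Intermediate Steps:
K = 49 (K = (-10 + (4 - 1))**2 = (-10 + 3)**2 = (-7)**2 = 49)
sqrt(K + Y(20)) = sqrt(49 + sqrt(-7 + 20)) = sqrt(49 + sqrt(13))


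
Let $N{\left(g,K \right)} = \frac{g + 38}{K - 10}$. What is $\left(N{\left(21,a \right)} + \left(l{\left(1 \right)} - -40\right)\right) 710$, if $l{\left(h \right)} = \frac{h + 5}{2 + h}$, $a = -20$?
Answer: $\frac{85271}{3} \approx 28424.0$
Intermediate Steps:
$N{\left(g,K \right)} = \frac{38 + g}{-10 + K}$
$l{\left(h \right)} = \frac{5 + h}{2 + h}$
$\left(N{\left(21,a \right)} + \left(l{\left(1 \right)} - -40\right)\right) 710 = \left(\frac{38 + 21}{-10 - 20} + \left(\frac{5 + 1}{2 + 1} - -40\right)\right) 710 = \left(\frac{1}{-30} \cdot 59 + \left(\frac{1}{3} \cdot 6 + 40\right)\right) 710 = \left(\left(- \frac{1}{30}\right) 59 + \left(\frac{1}{3} \cdot 6 + 40\right)\right) 710 = \left(- \frac{59}{30} + \left(2 + 40\right)\right) 710 = \left(- \frac{59}{30} + 42\right) 710 = \frac{1201}{30} \cdot 710 = \frac{85271}{3}$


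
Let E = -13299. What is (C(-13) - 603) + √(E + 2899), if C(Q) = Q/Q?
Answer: -602 + 20*I*√26 ≈ -602.0 + 101.98*I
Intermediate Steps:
C(Q) = 1
(C(-13) - 603) + √(E + 2899) = (1 - 603) + √(-13299 + 2899) = -602 + √(-10400) = -602 + 20*I*√26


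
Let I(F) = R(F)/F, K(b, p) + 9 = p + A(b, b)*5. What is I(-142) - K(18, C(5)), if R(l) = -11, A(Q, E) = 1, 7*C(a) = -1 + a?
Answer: 3485/994 ≈ 3.5060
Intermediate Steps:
C(a) = -⅐ + a/7 (C(a) = (-1 + a)/7 = -⅐ + a/7)
K(b, p) = -4 + p (K(b, p) = -9 + (p + 1*5) = -9 + (p + 5) = -9 + (5 + p) = -4 + p)
I(F) = -11/F
I(-142) - K(18, C(5)) = -11/(-142) - (-4 + (-⅐ + (⅐)*5)) = -11*(-1/142) - (-4 + (-⅐ + 5/7)) = 11/142 - (-4 + 4/7) = 11/142 - 1*(-24/7) = 11/142 + 24/7 = 3485/994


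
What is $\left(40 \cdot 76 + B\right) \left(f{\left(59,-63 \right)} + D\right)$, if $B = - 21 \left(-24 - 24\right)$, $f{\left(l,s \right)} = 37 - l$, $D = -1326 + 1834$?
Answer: $1967328$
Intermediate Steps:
$D = 508$
$B = 1008$ ($B = \left(-21\right) \left(-48\right) = 1008$)
$\left(40 \cdot 76 + B\right) \left(f{\left(59,-63 \right)} + D\right) = \left(40 \cdot 76 + 1008\right) \left(\left(37 - 59\right) + 508\right) = \left(3040 + 1008\right) \left(\left(37 - 59\right) + 508\right) = 4048 \left(-22 + 508\right) = 4048 \cdot 486 = 1967328$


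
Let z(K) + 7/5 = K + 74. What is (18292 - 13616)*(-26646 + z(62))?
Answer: -619836532/5 ≈ -1.2397e+8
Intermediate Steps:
z(K) = 363/5 + K (z(K) = -7/5 + (K + 74) = -7/5 + (74 + K) = 363/5 + K)
(18292 - 13616)*(-26646 + z(62)) = (18292 - 13616)*(-26646 + (363/5 + 62)) = 4676*(-26646 + 673/5) = 4676*(-132557/5) = -619836532/5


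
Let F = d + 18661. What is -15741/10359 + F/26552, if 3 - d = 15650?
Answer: -21485167/15280676 ≈ -1.4060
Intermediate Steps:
d = -15647 (d = 3 - 1*15650 = 3 - 15650 = -15647)
F = 3014 (F = -15647 + 18661 = 3014)
-15741/10359 + F/26552 = -15741/10359 + 3014/26552 = -15741*1/10359 + 3014*(1/26552) = -1749/1151 + 1507/13276 = -21485167/15280676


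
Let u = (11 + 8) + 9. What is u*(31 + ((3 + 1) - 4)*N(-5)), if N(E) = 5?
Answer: 868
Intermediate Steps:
u = 28 (u = 19 + 9 = 28)
u*(31 + ((3 + 1) - 4)*N(-5)) = 28*(31 + ((3 + 1) - 4)*5) = 28*(31 + (4 - 4)*5) = 28*(31 + 0*5) = 28*(31 + 0) = 28*31 = 868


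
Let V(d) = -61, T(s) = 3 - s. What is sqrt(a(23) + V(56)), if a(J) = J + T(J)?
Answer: I*sqrt(58) ≈ 7.6158*I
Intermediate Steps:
a(J) = 3 (a(J) = J + (3 - J) = 3)
sqrt(a(23) + V(56)) = sqrt(3 - 61) = sqrt(-58) = I*sqrt(58)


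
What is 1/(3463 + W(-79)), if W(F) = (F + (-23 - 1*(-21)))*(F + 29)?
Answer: 1/7513 ≈ 0.00013310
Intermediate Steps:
W(F) = (-2 + F)*(29 + F) (W(F) = (F + (-23 + 21))*(29 + F) = (F - 2)*(29 + F) = (-2 + F)*(29 + F))
1/(3463 + W(-79)) = 1/(3463 + (-58 + (-79)² + 27*(-79))) = 1/(3463 + (-58 + 6241 - 2133)) = 1/(3463 + 4050) = 1/7513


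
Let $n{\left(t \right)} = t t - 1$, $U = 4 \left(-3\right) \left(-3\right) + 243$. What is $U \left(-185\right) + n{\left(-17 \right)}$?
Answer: $-51327$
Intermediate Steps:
$U = 279$ ($U = \left(-12\right) \left(-3\right) + 243 = 36 + 243 = 279$)
$n{\left(t \right)} = -1 + t^{2}$ ($n{\left(t \right)} = t^{2} - 1 = -1 + t^{2}$)
$U \left(-185\right) + n{\left(-17 \right)} = 279 \left(-185\right) - \left(1 - \left(-17\right)^{2}\right) = -51615 + \left(-1 + 289\right) = -51615 + 288 = -51327$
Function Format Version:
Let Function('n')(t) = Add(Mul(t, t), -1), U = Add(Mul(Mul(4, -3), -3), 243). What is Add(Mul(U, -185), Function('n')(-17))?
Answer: -51327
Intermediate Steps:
U = 279 (U = Add(Mul(-12, -3), 243) = Add(36, 243) = 279)
Function('n')(t) = Add(-1, Pow(t, 2)) (Function('n')(t) = Add(Pow(t, 2), -1) = Add(-1, Pow(t, 2)))
Add(Mul(U, -185), Function('n')(-17)) = Add(Mul(279, -185), Add(-1, Pow(-17, 2))) = Add(-51615, Add(-1, 289)) = Add(-51615, 288) = -51327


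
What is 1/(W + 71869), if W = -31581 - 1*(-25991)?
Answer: 1/66279 ≈ 1.5088e-5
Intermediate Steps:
W = -5590 (W = -31581 + 25991 = -5590)
1/(W + 71869) = 1/(-5590 + 71869) = 1/66279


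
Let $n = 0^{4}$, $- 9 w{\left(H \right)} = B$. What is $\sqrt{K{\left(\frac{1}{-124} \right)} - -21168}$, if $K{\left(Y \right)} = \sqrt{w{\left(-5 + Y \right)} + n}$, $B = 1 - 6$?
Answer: $\frac{\sqrt{190512 + 3 \sqrt{5}}}{3} \approx 145.49$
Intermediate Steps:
$B = -5$ ($B = 1 - 6 = -5$)
$w{\left(H \right)} = \frac{5}{9}$ ($w{\left(H \right)} = \left(- \frac{1}{9}\right) \left(-5\right) = \frac{5}{9}$)
$n = 0$
$K{\left(Y \right)} = \frac{\sqrt{5}}{3}$ ($K{\left(Y \right)} = \sqrt{\frac{5}{9} + 0} = \sqrt{\frac{5}{9}} = \frac{\sqrt{5}}{3}$)
$\sqrt{K{\left(\frac{1}{-124} \right)} - -21168} = \sqrt{\frac{\sqrt{5}}{3} - -21168} = \sqrt{\frac{\sqrt{5}}{3} + 21168} = \sqrt{21168 + \frac{\sqrt{5}}{3}}$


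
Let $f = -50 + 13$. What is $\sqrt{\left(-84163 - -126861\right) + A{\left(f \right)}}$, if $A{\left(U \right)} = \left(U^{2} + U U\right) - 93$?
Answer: $\sqrt{45343} \approx 212.94$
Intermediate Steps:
$f = -37$
$A{\left(U \right)} = -93 + 2 U^{2}$ ($A{\left(U \right)} = \left(U^{2} + U^{2}\right) - 93 = 2 U^{2} - 93 = -93 + 2 U^{2}$)
$\sqrt{\left(-84163 - -126861\right) + A{\left(f \right)}} = \sqrt{\left(-84163 - -126861\right) - \left(93 - 2 \left(-37\right)^{2}\right)} = \sqrt{\left(-84163 + 126861\right) + \left(-93 + 2 \cdot 1369\right)} = \sqrt{42698 + \left(-93 + 2738\right)} = \sqrt{42698 + 2645} = \sqrt{45343}$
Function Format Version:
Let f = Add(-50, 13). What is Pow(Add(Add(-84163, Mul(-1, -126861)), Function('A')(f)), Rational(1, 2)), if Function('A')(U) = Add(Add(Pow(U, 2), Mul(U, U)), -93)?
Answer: Pow(45343, Rational(1, 2)) ≈ 212.94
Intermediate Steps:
f = -37
Function('A')(U) = Add(-93, Mul(2, Pow(U, 2))) (Function('A')(U) = Add(Add(Pow(U, 2), Pow(U, 2)), -93) = Add(Mul(2, Pow(U, 2)), -93) = Add(-93, Mul(2, Pow(U, 2))))
Pow(Add(Add(-84163, Mul(-1, -126861)), Function('A')(f)), Rational(1, 2)) = Pow(Add(Add(-84163, Mul(-1, -126861)), Add(-93, Mul(2, Pow(-37, 2)))), Rational(1, 2)) = Pow(Add(Add(-84163, 126861), Add(-93, Mul(2, 1369))), Rational(1, 2)) = Pow(Add(42698, Add(-93, 2738)), Rational(1, 2)) = Pow(Add(42698, 2645), Rational(1, 2)) = Pow(45343, Rational(1, 2))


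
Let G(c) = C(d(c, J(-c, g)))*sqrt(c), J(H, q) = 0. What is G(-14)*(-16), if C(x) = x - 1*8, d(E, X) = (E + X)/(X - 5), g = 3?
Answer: 416*I*sqrt(14)/5 ≈ 311.31*I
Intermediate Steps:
d(E, X) = (E + X)/(-5 + X)
C(x) = -8 + x (C(x) = x - 8 = -8 + x)
G(c) = sqrt(c)*(-8 - c/5) (G(c) = (-8 + (c + 0)/(-5 + 0))*sqrt(c) = (-8 + c/(-5))*sqrt(c) = (-8 - c/5)*sqrt(c) = sqrt(c)*(-8 - c/5))
G(-14)*(-16) = (sqrt(-14)*(-40 - 1*(-14))/5)*(-16) = ((I*sqrt(14))*(-40 + 14)/5)*(-16) = ((1/5)*(I*sqrt(14))*(-26))*(-16) = -26*I*sqrt(14)/5*(-16) = 416*I*sqrt(14)/5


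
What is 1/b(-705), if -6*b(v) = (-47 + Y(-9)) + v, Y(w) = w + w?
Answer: 3/385 ≈ 0.0077922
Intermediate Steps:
Y(w) = 2*w
b(v) = 65/6 - v/6 (b(v) = -((-47 + 2*(-9)) + v)/6 = -((-47 - 18) + v)/6 = -(-65 + v)/6 = 65/6 - v/6)
1/b(-705) = 1/(65/6 - ⅙*(-705)) = 1/(65/6 + 235/2) = 1/(385/3) = 3/385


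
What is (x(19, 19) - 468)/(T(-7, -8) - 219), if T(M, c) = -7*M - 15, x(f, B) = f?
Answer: 449/185 ≈ 2.4270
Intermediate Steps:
T(M, c) = -15 - 7*M
(x(19, 19) - 468)/(T(-7, -8) - 219) = (19 - 468)/((-15 - 7*(-7)) - 219) = -449/((-15 + 49) - 219) = -449/(34 - 219) = -449/(-185) = -449*(-1/185) = 449/185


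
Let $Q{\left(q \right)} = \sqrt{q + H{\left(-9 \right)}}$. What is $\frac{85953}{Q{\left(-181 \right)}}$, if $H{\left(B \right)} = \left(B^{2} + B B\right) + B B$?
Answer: $\frac{85953 \sqrt{62}}{62} \approx 10916.0$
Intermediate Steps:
$H{\left(B \right)} = 3 B^{2}$ ($H{\left(B \right)} = \left(B^{2} + B^{2}\right) + B^{2} = 2 B^{2} + B^{2} = 3 B^{2}$)
$Q{\left(q \right)} = \sqrt{243 + q}$ ($Q{\left(q \right)} = \sqrt{q + 3 \left(-9\right)^{2}} = \sqrt{q + 3 \cdot 81} = \sqrt{q + 243} = \sqrt{243 + q}$)
$\frac{85953}{Q{\left(-181 \right)}} = \frac{85953}{\sqrt{243 - 181}} = \frac{85953}{\sqrt{62}} = 85953 \frac{\sqrt{62}}{62} = \frac{85953 \sqrt{62}}{62}$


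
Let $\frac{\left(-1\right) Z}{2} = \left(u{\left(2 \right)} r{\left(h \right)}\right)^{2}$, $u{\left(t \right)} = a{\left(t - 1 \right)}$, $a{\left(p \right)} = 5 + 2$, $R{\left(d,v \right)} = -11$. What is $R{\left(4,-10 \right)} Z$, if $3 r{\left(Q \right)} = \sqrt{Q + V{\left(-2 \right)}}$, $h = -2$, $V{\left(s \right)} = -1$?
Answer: $- \frac{1078}{3} \approx -359.33$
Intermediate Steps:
$a{\left(p \right)} = 7$
$r{\left(Q \right)} = \frac{\sqrt{-1 + Q}}{3}$ ($r{\left(Q \right)} = \frac{\sqrt{Q - 1}}{3} = \frac{\sqrt{-1 + Q}}{3}$)
$u{\left(t \right)} = 7$
$Z = \frac{98}{3}$ ($Z = - 2 \left(7 \frac{\sqrt{-1 - 2}}{3}\right)^{2} = - 2 \left(7 \frac{\sqrt{-3}}{3}\right)^{2} = - 2 \left(7 \frac{i \sqrt{3}}{3}\right)^{2} = - 2 \left(\frac{7 i \sqrt{3}}{3}\right)^{2} = \left(-2\right) \left(- \frac{49}{3}\right) = \frac{98}{3} \approx 32.667$)
$R{\left(4,-10 \right)} Z = \left(-11\right) \frac{98}{3} = - \frac{1078}{3}$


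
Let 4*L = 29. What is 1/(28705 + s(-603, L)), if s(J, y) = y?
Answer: 4/114849 ≈ 3.4828e-5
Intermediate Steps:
L = 29/4 (L = (1/4)*29 = 29/4 ≈ 7.2500)
1/(28705 + s(-603, L)) = 1/(28705 + 29/4) = 1/(114849/4) = 4/114849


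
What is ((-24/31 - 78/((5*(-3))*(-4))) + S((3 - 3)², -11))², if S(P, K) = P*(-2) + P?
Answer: 413449/96100 ≈ 4.3023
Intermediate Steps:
S(P, K) = -P (S(P, K) = -2*P + P = -P)
((-24/31 - 78/((5*(-3))*(-4))) + S((3 - 3)², -11))² = ((-24/31 - 78/((5*(-3))*(-4))) - (3 - 3)²)² = ((-24*1/31 - 78/((-15*(-4)))) - 1*0²)² = ((-24/31 - 78/60) - 1*0)² = ((-24/31 - 78*1/60) + 0)² = ((-24/31 - 13/10) + 0)² = (-643/310 + 0)² = (-643/310)² = 413449/96100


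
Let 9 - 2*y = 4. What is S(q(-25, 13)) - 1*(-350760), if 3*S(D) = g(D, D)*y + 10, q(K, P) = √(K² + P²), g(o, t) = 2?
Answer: 350765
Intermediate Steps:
y = 5/2 (y = 9/2 - ½*4 = 9/2 - 2 = 5/2 ≈ 2.5000)
S(D) = 5 (S(D) = (2*(5/2) + 10)/3 = (5 + 10)/3 = (⅓)*15 = 5)
S(q(-25, 13)) - 1*(-350760) = 5 - 1*(-350760) = 5 + 350760 = 350765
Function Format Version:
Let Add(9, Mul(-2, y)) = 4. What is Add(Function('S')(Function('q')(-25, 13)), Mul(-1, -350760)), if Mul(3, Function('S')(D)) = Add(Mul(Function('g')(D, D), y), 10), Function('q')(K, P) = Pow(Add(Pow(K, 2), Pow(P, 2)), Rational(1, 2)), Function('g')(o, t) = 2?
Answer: 350765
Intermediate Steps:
y = Rational(5, 2) (y = Add(Rational(9, 2), Mul(Rational(-1, 2), 4)) = Add(Rational(9, 2), -2) = Rational(5, 2) ≈ 2.5000)
Function('S')(D) = 5 (Function('S')(D) = Mul(Rational(1, 3), Add(Mul(2, Rational(5, 2)), 10)) = Mul(Rational(1, 3), Add(5, 10)) = Mul(Rational(1, 3), 15) = 5)
Add(Function('S')(Function('q')(-25, 13)), Mul(-1, -350760)) = Add(5, Mul(-1, -350760)) = Add(5, 350760) = 350765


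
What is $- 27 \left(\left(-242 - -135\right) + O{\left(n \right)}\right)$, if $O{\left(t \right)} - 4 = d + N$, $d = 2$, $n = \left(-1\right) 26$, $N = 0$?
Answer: $2727$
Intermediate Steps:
$n = -26$
$O{\left(t \right)} = 6$ ($O{\left(t \right)} = 4 + \left(2 + 0\right) = 4 + 2 = 6$)
$- 27 \left(\left(-242 - -135\right) + O{\left(n \right)}\right) = - 27 \left(\left(-242 - -135\right) + 6\right) = - 27 \left(\left(-242 + 135\right) + 6\right) = - 27 \left(-107 + 6\right) = \left(-27\right) \left(-101\right) = 2727$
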